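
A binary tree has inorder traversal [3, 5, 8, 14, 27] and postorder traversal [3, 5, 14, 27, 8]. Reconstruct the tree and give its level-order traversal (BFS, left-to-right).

Inorder:   [3, 5, 8, 14, 27]
Postorder: [3, 5, 14, 27, 8]
Algorithm: postorder visits root last, so walk postorder right-to-left;
each value is the root of the current inorder slice — split it at that
value, recurse on the right subtree first, then the left.
Recursive splits:
  root=8; inorder splits into left=[3, 5], right=[14, 27]
  root=27; inorder splits into left=[14], right=[]
  root=14; inorder splits into left=[], right=[]
  root=5; inorder splits into left=[3], right=[]
  root=3; inorder splits into left=[], right=[]
Reconstructed level-order: [8, 5, 27, 3, 14]


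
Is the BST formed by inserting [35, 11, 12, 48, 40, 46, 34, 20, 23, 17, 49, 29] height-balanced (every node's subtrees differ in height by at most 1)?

Tree (level-order array): [35, 11, 48, None, 12, 40, 49, None, 34, None, 46, None, None, 20, None, None, None, 17, 23, None, None, None, 29]
Definition: a tree is height-balanced if, at every node, |h(left) - h(right)| <= 1 (empty subtree has height -1).
Bottom-up per-node check:
  node 17: h_left=-1, h_right=-1, diff=0 [OK], height=0
  node 29: h_left=-1, h_right=-1, diff=0 [OK], height=0
  node 23: h_left=-1, h_right=0, diff=1 [OK], height=1
  node 20: h_left=0, h_right=1, diff=1 [OK], height=2
  node 34: h_left=2, h_right=-1, diff=3 [FAIL (|2--1|=3 > 1)], height=3
  node 12: h_left=-1, h_right=3, diff=4 [FAIL (|-1-3|=4 > 1)], height=4
  node 11: h_left=-1, h_right=4, diff=5 [FAIL (|-1-4|=5 > 1)], height=5
  node 46: h_left=-1, h_right=-1, diff=0 [OK], height=0
  node 40: h_left=-1, h_right=0, diff=1 [OK], height=1
  node 49: h_left=-1, h_right=-1, diff=0 [OK], height=0
  node 48: h_left=1, h_right=0, diff=1 [OK], height=2
  node 35: h_left=5, h_right=2, diff=3 [FAIL (|5-2|=3 > 1)], height=6
Node 34 violates the condition: |2 - -1| = 3 > 1.
Result: Not balanced


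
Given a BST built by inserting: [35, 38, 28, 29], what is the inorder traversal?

Tree insertion order: [35, 38, 28, 29]
Tree (level-order array): [35, 28, 38, None, 29]
Inorder traversal: [28, 29, 35, 38]


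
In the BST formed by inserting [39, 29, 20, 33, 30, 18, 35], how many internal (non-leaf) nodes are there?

Tree built from: [39, 29, 20, 33, 30, 18, 35]
Tree (level-order array): [39, 29, None, 20, 33, 18, None, 30, 35]
Rule: An internal node has at least one child.
Per-node child counts:
  node 39: 1 child(ren)
  node 29: 2 child(ren)
  node 20: 1 child(ren)
  node 18: 0 child(ren)
  node 33: 2 child(ren)
  node 30: 0 child(ren)
  node 35: 0 child(ren)
Matching nodes: [39, 29, 20, 33]
Count of internal (non-leaf) nodes: 4


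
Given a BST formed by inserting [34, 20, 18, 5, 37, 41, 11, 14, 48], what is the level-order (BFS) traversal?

Tree insertion order: [34, 20, 18, 5, 37, 41, 11, 14, 48]
Tree (level-order array): [34, 20, 37, 18, None, None, 41, 5, None, None, 48, None, 11, None, None, None, 14]
BFS from the root, enqueuing left then right child of each popped node:
  queue [34] -> pop 34, enqueue [20, 37], visited so far: [34]
  queue [20, 37] -> pop 20, enqueue [18], visited so far: [34, 20]
  queue [37, 18] -> pop 37, enqueue [41], visited so far: [34, 20, 37]
  queue [18, 41] -> pop 18, enqueue [5], visited so far: [34, 20, 37, 18]
  queue [41, 5] -> pop 41, enqueue [48], visited so far: [34, 20, 37, 18, 41]
  queue [5, 48] -> pop 5, enqueue [11], visited so far: [34, 20, 37, 18, 41, 5]
  queue [48, 11] -> pop 48, enqueue [none], visited so far: [34, 20, 37, 18, 41, 5, 48]
  queue [11] -> pop 11, enqueue [14], visited so far: [34, 20, 37, 18, 41, 5, 48, 11]
  queue [14] -> pop 14, enqueue [none], visited so far: [34, 20, 37, 18, 41, 5, 48, 11, 14]
Result: [34, 20, 37, 18, 41, 5, 48, 11, 14]


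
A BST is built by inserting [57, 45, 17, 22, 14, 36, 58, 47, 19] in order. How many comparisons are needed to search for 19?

Search path for 19: 57 -> 45 -> 17 -> 22 -> 19
Found: True
Comparisons: 5


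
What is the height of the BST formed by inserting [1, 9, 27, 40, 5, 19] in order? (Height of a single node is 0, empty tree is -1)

Insertion order: [1, 9, 27, 40, 5, 19]
Tree (level-order array): [1, None, 9, 5, 27, None, None, 19, 40]
Compute height bottom-up (empty subtree = -1):
  height(5) = 1 + max(-1, -1) = 0
  height(19) = 1 + max(-1, -1) = 0
  height(40) = 1 + max(-1, -1) = 0
  height(27) = 1 + max(0, 0) = 1
  height(9) = 1 + max(0, 1) = 2
  height(1) = 1 + max(-1, 2) = 3
Height = 3


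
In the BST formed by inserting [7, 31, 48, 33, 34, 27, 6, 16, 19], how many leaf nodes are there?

Tree built from: [7, 31, 48, 33, 34, 27, 6, 16, 19]
Tree (level-order array): [7, 6, 31, None, None, 27, 48, 16, None, 33, None, None, 19, None, 34]
Rule: A leaf has 0 children.
Per-node child counts:
  node 7: 2 child(ren)
  node 6: 0 child(ren)
  node 31: 2 child(ren)
  node 27: 1 child(ren)
  node 16: 1 child(ren)
  node 19: 0 child(ren)
  node 48: 1 child(ren)
  node 33: 1 child(ren)
  node 34: 0 child(ren)
Matching nodes: [6, 19, 34]
Count of leaf nodes: 3


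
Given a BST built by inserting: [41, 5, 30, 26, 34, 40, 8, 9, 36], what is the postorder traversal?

Tree insertion order: [41, 5, 30, 26, 34, 40, 8, 9, 36]
Tree (level-order array): [41, 5, None, None, 30, 26, 34, 8, None, None, 40, None, 9, 36]
Postorder traversal: [9, 8, 26, 36, 40, 34, 30, 5, 41]


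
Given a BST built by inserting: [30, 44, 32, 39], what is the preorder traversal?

Tree insertion order: [30, 44, 32, 39]
Tree (level-order array): [30, None, 44, 32, None, None, 39]
Preorder traversal: [30, 44, 32, 39]


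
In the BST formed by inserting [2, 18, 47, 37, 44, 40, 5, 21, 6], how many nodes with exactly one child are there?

Tree built from: [2, 18, 47, 37, 44, 40, 5, 21, 6]
Tree (level-order array): [2, None, 18, 5, 47, None, 6, 37, None, None, None, 21, 44, None, None, 40]
Rule: These are nodes with exactly 1 non-null child.
Per-node child counts:
  node 2: 1 child(ren)
  node 18: 2 child(ren)
  node 5: 1 child(ren)
  node 6: 0 child(ren)
  node 47: 1 child(ren)
  node 37: 2 child(ren)
  node 21: 0 child(ren)
  node 44: 1 child(ren)
  node 40: 0 child(ren)
Matching nodes: [2, 5, 47, 44]
Count of nodes with exactly one child: 4


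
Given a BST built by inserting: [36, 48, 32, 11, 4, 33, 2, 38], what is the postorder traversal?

Tree insertion order: [36, 48, 32, 11, 4, 33, 2, 38]
Tree (level-order array): [36, 32, 48, 11, 33, 38, None, 4, None, None, None, None, None, 2]
Postorder traversal: [2, 4, 11, 33, 32, 38, 48, 36]


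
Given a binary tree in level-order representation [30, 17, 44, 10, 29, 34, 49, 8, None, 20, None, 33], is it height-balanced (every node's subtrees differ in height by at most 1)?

Tree (level-order array): [30, 17, 44, 10, 29, 34, 49, 8, None, 20, None, 33]
Definition: a tree is height-balanced if, at every node, |h(left) - h(right)| <= 1 (empty subtree has height -1).
Bottom-up per-node check:
  node 8: h_left=-1, h_right=-1, diff=0 [OK], height=0
  node 10: h_left=0, h_right=-1, diff=1 [OK], height=1
  node 20: h_left=-1, h_right=-1, diff=0 [OK], height=0
  node 29: h_left=0, h_right=-1, diff=1 [OK], height=1
  node 17: h_left=1, h_right=1, diff=0 [OK], height=2
  node 33: h_left=-1, h_right=-1, diff=0 [OK], height=0
  node 34: h_left=0, h_right=-1, diff=1 [OK], height=1
  node 49: h_left=-1, h_right=-1, diff=0 [OK], height=0
  node 44: h_left=1, h_right=0, diff=1 [OK], height=2
  node 30: h_left=2, h_right=2, diff=0 [OK], height=3
All nodes satisfy the balance condition.
Result: Balanced


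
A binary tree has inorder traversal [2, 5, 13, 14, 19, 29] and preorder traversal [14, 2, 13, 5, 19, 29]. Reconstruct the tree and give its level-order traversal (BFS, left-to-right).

Inorder:  [2, 5, 13, 14, 19, 29]
Preorder: [14, 2, 13, 5, 19, 29]
Algorithm: preorder visits root first, so consume preorder in order;
for each root, split the current inorder slice at that value into
left-subtree inorder and right-subtree inorder, then recurse.
Recursive splits:
  root=14; inorder splits into left=[2, 5, 13], right=[19, 29]
  root=2; inorder splits into left=[], right=[5, 13]
  root=13; inorder splits into left=[5], right=[]
  root=5; inorder splits into left=[], right=[]
  root=19; inorder splits into left=[], right=[29]
  root=29; inorder splits into left=[], right=[]
Reconstructed level-order: [14, 2, 19, 13, 29, 5]


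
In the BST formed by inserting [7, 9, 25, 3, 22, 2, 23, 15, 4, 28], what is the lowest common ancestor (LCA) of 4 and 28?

Tree insertion order: [7, 9, 25, 3, 22, 2, 23, 15, 4, 28]
Tree (level-order array): [7, 3, 9, 2, 4, None, 25, None, None, None, None, 22, 28, 15, 23]
In a BST, the LCA of p=4, q=28 is the first node v on the
root-to-leaf path with p <= v <= q (go left if both < v, right if both > v).
Walk from root:
  at 7: 4 <= 7 <= 28, this is the LCA
LCA = 7


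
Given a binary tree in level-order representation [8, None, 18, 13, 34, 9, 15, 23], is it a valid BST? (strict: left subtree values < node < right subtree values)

Level-order array: [8, None, 18, 13, 34, 9, 15, 23]
Validate using subtree bounds (lo, hi): at each node, require lo < value < hi,
then recurse left with hi=value and right with lo=value.
Preorder trace (stopping at first violation):
  at node 8 with bounds (-inf, +inf): OK
  at node 18 with bounds (8, +inf): OK
  at node 13 with bounds (8, 18): OK
  at node 9 with bounds (8, 13): OK
  at node 15 with bounds (13, 18): OK
  at node 34 with bounds (18, +inf): OK
  at node 23 with bounds (18, 34): OK
No violation found at any node.
Result: Valid BST


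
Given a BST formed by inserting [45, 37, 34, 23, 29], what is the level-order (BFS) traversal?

Tree insertion order: [45, 37, 34, 23, 29]
Tree (level-order array): [45, 37, None, 34, None, 23, None, None, 29]
BFS from the root, enqueuing left then right child of each popped node:
  queue [45] -> pop 45, enqueue [37], visited so far: [45]
  queue [37] -> pop 37, enqueue [34], visited so far: [45, 37]
  queue [34] -> pop 34, enqueue [23], visited so far: [45, 37, 34]
  queue [23] -> pop 23, enqueue [29], visited so far: [45, 37, 34, 23]
  queue [29] -> pop 29, enqueue [none], visited so far: [45, 37, 34, 23, 29]
Result: [45, 37, 34, 23, 29]


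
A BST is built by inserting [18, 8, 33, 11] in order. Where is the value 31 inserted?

Starting tree (level order): [18, 8, 33, None, 11]
Insertion path: 18 -> 33
Result: insert 31 as left child of 33
Final tree (level order): [18, 8, 33, None, 11, 31]


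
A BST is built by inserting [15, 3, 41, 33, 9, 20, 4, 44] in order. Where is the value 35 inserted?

Starting tree (level order): [15, 3, 41, None, 9, 33, 44, 4, None, 20]
Insertion path: 15 -> 41 -> 33
Result: insert 35 as right child of 33
Final tree (level order): [15, 3, 41, None, 9, 33, 44, 4, None, 20, 35]


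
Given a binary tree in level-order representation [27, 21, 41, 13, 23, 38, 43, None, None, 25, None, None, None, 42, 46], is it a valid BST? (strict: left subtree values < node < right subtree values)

Level-order array: [27, 21, 41, 13, 23, 38, 43, None, None, 25, None, None, None, 42, 46]
Validate using subtree bounds (lo, hi): at each node, require lo < value < hi,
then recurse left with hi=value and right with lo=value.
Preorder trace (stopping at first violation):
  at node 27 with bounds (-inf, +inf): OK
  at node 21 with bounds (-inf, 27): OK
  at node 13 with bounds (-inf, 21): OK
  at node 23 with bounds (21, 27): OK
  at node 25 with bounds (21, 23): VIOLATION
Node 25 violates its bound: not (21 < 25 < 23).
Result: Not a valid BST


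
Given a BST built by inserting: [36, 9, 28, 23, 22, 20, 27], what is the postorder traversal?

Tree insertion order: [36, 9, 28, 23, 22, 20, 27]
Tree (level-order array): [36, 9, None, None, 28, 23, None, 22, 27, 20]
Postorder traversal: [20, 22, 27, 23, 28, 9, 36]


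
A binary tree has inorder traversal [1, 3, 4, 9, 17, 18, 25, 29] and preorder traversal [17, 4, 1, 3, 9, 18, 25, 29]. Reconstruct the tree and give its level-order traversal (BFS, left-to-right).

Inorder:  [1, 3, 4, 9, 17, 18, 25, 29]
Preorder: [17, 4, 1, 3, 9, 18, 25, 29]
Algorithm: preorder visits root first, so consume preorder in order;
for each root, split the current inorder slice at that value into
left-subtree inorder and right-subtree inorder, then recurse.
Recursive splits:
  root=17; inorder splits into left=[1, 3, 4, 9], right=[18, 25, 29]
  root=4; inorder splits into left=[1, 3], right=[9]
  root=1; inorder splits into left=[], right=[3]
  root=3; inorder splits into left=[], right=[]
  root=9; inorder splits into left=[], right=[]
  root=18; inorder splits into left=[], right=[25, 29]
  root=25; inorder splits into left=[], right=[29]
  root=29; inorder splits into left=[], right=[]
Reconstructed level-order: [17, 4, 18, 1, 9, 25, 3, 29]


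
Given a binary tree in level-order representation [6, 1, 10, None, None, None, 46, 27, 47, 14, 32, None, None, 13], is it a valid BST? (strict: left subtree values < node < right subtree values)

Level-order array: [6, 1, 10, None, None, None, 46, 27, 47, 14, 32, None, None, 13]
Validate using subtree bounds (lo, hi): at each node, require lo < value < hi,
then recurse left with hi=value and right with lo=value.
Preorder trace (stopping at first violation):
  at node 6 with bounds (-inf, +inf): OK
  at node 1 with bounds (-inf, 6): OK
  at node 10 with bounds (6, +inf): OK
  at node 46 with bounds (10, +inf): OK
  at node 27 with bounds (10, 46): OK
  at node 14 with bounds (10, 27): OK
  at node 13 with bounds (10, 14): OK
  at node 32 with bounds (27, 46): OK
  at node 47 with bounds (46, +inf): OK
No violation found at any node.
Result: Valid BST


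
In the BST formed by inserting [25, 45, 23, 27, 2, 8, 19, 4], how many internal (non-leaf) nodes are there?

Tree built from: [25, 45, 23, 27, 2, 8, 19, 4]
Tree (level-order array): [25, 23, 45, 2, None, 27, None, None, 8, None, None, 4, 19]
Rule: An internal node has at least one child.
Per-node child counts:
  node 25: 2 child(ren)
  node 23: 1 child(ren)
  node 2: 1 child(ren)
  node 8: 2 child(ren)
  node 4: 0 child(ren)
  node 19: 0 child(ren)
  node 45: 1 child(ren)
  node 27: 0 child(ren)
Matching nodes: [25, 23, 2, 8, 45]
Count of internal (non-leaf) nodes: 5


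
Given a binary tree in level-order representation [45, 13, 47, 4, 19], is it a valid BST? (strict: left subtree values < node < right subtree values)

Level-order array: [45, 13, 47, 4, 19]
Validate using subtree bounds (lo, hi): at each node, require lo < value < hi,
then recurse left with hi=value and right with lo=value.
Preorder trace (stopping at first violation):
  at node 45 with bounds (-inf, +inf): OK
  at node 13 with bounds (-inf, 45): OK
  at node 4 with bounds (-inf, 13): OK
  at node 19 with bounds (13, 45): OK
  at node 47 with bounds (45, +inf): OK
No violation found at any node.
Result: Valid BST


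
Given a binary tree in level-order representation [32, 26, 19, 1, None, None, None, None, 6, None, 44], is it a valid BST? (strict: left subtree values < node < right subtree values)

Level-order array: [32, 26, 19, 1, None, None, None, None, 6, None, 44]
Validate using subtree bounds (lo, hi): at each node, require lo < value < hi,
then recurse left with hi=value and right with lo=value.
Preorder trace (stopping at first violation):
  at node 32 with bounds (-inf, +inf): OK
  at node 26 with bounds (-inf, 32): OK
  at node 1 with bounds (-inf, 26): OK
  at node 6 with bounds (1, 26): OK
  at node 44 with bounds (6, 26): VIOLATION
Node 44 violates its bound: not (6 < 44 < 26).
Result: Not a valid BST


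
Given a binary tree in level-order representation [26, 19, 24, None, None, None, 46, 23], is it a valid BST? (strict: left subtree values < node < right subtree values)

Level-order array: [26, 19, 24, None, None, None, 46, 23]
Validate using subtree bounds (lo, hi): at each node, require lo < value < hi,
then recurse left with hi=value and right with lo=value.
Preorder trace (stopping at first violation):
  at node 26 with bounds (-inf, +inf): OK
  at node 19 with bounds (-inf, 26): OK
  at node 24 with bounds (26, +inf): VIOLATION
Node 24 violates its bound: not (26 < 24 < +inf).
Result: Not a valid BST


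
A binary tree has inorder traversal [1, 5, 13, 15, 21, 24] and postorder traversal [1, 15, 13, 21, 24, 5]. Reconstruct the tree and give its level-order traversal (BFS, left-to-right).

Inorder:   [1, 5, 13, 15, 21, 24]
Postorder: [1, 15, 13, 21, 24, 5]
Algorithm: postorder visits root last, so walk postorder right-to-left;
each value is the root of the current inorder slice — split it at that
value, recurse on the right subtree first, then the left.
Recursive splits:
  root=5; inorder splits into left=[1], right=[13, 15, 21, 24]
  root=24; inorder splits into left=[13, 15, 21], right=[]
  root=21; inorder splits into left=[13, 15], right=[]
  root=13; inorder splits into left=[], right=[15]
  root=15; inorder splits into left=[], right=[]
  root=1; inorder splits into left=[], right=[]
Reconstructed level-order: [5, 1, 24, 21, 13, 15]


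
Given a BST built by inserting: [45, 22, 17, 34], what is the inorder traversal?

Tree insertion order: [45, 22, 17, 34]
Tree (level-order array): [45, 22, None, 17, 34]
Inorder traversal: [17, 22, 34, 45]


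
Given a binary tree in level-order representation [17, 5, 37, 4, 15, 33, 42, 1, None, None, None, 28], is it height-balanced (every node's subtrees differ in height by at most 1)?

Tree (level-order array): [17, 5, 37, 4, 15, 33, 42, 1, None, None, None, 28]
Definition: a tree is height-balanced if, at every node, |h(left) - h(right)| <= 1 (empty subtree has height -1).
Bottom-up per-node check:
  node 1: h_left=-1, h_right=-1, diff=0 [OK], height=0
  node 4: h_left=0, h_right=-1, diff=1 [OK], height=1
  node 15: h_left=-1, h_right=-1, diff=0 [OK], height=0
  node 5: h_left=1, h_right=0, diff=1 [OK], height=2
  node 28: h_left=-1, h_right=-1, diff=0 [OK], height=0
  node 33: h_left=0, h_right=-1, diff=1 [OK], height=1
  node 42: h_left=-1, h_right=-1, diff=0 [OK], height=0
  node 37: h_left=1, h_right=0, diff=1 [OK], height=2
  node 17: h_left=2, h_right=2, diff=0 [OK], height=3
All nodes satisfy the balance condition.
Result: Balanced


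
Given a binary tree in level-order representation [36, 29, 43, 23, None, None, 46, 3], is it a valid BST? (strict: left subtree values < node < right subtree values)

Level-order array: [36, 29, 43, 23, None, None, 46, 3]
Validate using subtree bounds (lo, hi): at each node, require lo < value < hi,
then recurse left with hi=value and right with lo=value.
Preorder trace (stopping at first violation):
  at node 36 with bounds (-inf, +inf): OK
  at node 29 with bounds (-inf, 36): OK
  at node 23 with bounds (-inf, 29): OK
  at node 3 with bounds (-inf, 23): OK
  at node 43 with bounds (36, +inf): OK
  at node 46 with bounds (43, +inf): OK
No violation found at any node.
Result: Valid BST


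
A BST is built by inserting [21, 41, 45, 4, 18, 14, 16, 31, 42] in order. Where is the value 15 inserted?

Starting tree (level order): [21, 4, 41, None, 18, 31, 45, 14, None, None, None, 42, None, None, 16]
Insertion path: 21 -> 4 -> 18 -> 14 -> 16
Result: insert 15 as left child of 16
Final tree (level order): [21, 4, 41, None, 18, 31, 45, 14, None, None, None, 42, None, None, 16, None, None, 15]


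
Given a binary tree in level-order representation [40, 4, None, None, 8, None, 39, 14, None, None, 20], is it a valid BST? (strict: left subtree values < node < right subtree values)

Level-order array: [40, 4, None, None, 8, None, 39, 14, None, None, 20]
Validate using subtree bounds (lo, hi): at each node, require lo < value < hi,
then recurse left with hi=value and right with lo=value.
Preorder trace (stopping at first violation):
  at node 40 with bounds (-inf, +inf): OK
  at node 4 with bounds (-inf, 40): OK
  at node 8 with bounds (4, 40): OK
  at node 39 with bounds (8, 40): OK
  at node 14 with bounds (8, 39): OK
  at node 20 with bounds (14, 39): OK
No violation found at any node.
Result: Valid BST


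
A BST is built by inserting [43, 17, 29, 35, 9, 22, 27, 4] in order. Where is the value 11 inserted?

Starting tree (level order): [43, 17, None, 9, 29, 4, None, 22, 35, None, None, None, 27]
Insertion path: 43 -> 17 -> 9
Result: insert 11 as right child of 9
Final tree (level order): [43, 17, None, 9, 29, 4, 11, 22, 35, None, None, None, None, None, 27]


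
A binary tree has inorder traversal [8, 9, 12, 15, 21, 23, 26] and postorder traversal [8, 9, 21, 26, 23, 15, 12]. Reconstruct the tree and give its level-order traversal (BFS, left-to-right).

Inorder:   [8, 9, 12, 15, 21, 23, 26]
Postorder: [8, 9, 21, 26, 23, 15, 12]
Algorithm: postorder visits root last, so walk postorder right-to-left;
each value is the root of the current inorder slice — split it at that
value, recurse on the right subtree first, then the left.
Recursive splits:
  root=12; inorder splits into left=[8, 9], right=[15, 21, 23, 26]
  root=15; inorder splits into left=[], right=[21, 23, 26]
  root=23; inorder splits into left=[21], right=[26]
  root=26; inorder splits into left=[], right=[]
  root=21; inorder splits into left=[], right=[]
  root=9; inorder splits into left=[8], right=[]
  root=8; inorder splits into left=[], right=[]
Reconstructed level-order: [12, 9, 15, 8, 23, 21, 26]


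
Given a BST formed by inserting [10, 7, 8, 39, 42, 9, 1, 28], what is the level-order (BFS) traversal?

Tree insertion order: [10, 7, 8, 39, 42, 9, 1, 28]
Tree (level-order array): [10, 7, 39, 1, 8, 28, 42, None, None, None, 9]
BFS from the root, enqueuing left then right child of each popped node:
  queue [10] -> pop 10, enqueue [7, 39], visited so far: [10]
  queue [7, 39] -> pop 7, enqueue [1, 8], visited so far: [10, 7]
  queue [39, 1, 8] -> pop 39, enqueue [28, 42], visited so far: [10, 7, 39]
  queue [1, 8, 28, 42] -> pop 1, enqueue [none], visited so far: [10, 7, 39, 1]
  queue [8, 28, 42] -> pop 8, enqueue [9], visited so far: [10, 7, 39, 1, 8]
  queue [28, 42, 9] -> pop 28, enqueue [none], visited so far: [10, 7, 39, 1, 8, 28]
  queue [42, 9] -> pop 42, enqueue [none], visited so far: [10, 7, 39, 1, 8, 28, 42]
  queue [9] -> pop 9, enqueue [none], visited so far: [10, 7, 39, 1, 8, 28, 42, 9]
Result: [10, 7, 39, 1, 8, 28, 42, 9]


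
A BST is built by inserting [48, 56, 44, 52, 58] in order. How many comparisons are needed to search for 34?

Search path for 34: 48 -> 44
Found: False
Comparisons: 2


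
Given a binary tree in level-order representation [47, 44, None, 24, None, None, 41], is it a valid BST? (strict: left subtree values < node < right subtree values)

Level-order array: [47, 44, None, 24, None, None, 41]
Validate using subtree bounds (lo, hi): at each node, require lo < value < hi,
then recurse left with hi=value and right with lo=value.
Preorder trace (stopping at first violation):
  at node 47 with bounds (-inf, +inf): OK
  at node 44 with bounds (-inf, 47): OK
  at node 24 with bounds (-inf, 44): OK
  at node 41 with bounds (24, 44): OK
No violation found at any node.
Result: Valid BST


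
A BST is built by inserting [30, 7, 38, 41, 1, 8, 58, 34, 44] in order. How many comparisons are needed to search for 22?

Search path for 22: 30 -> 7 -> 8
Found: False
Comparisons: 3


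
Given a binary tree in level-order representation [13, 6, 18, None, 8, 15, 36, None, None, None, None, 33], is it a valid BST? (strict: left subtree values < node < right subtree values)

Level-order array: [13, 6, 18, None, 8, 15, 36, None, None, None, None, 33]
Validate using subtree bounds (lo, hi): at each node, require lo < value < hi,
then recurse left with hi=value and right with lo=value.
Preorder trace (stopping at first violation):
  at node 13 with bounds (-inf, +inf): OK
  at node 6 with bounds (-inf, 13): OK
  at node 8 with bounds (6, 13): OK
  at node 18 with bounds (13, +inf): OK
  at node 15 with bounds (13, 18): OK
  at node 36 with bounds (18, +inf): OK
  at node 33 with bounds (18, 36): OK
No violation found at any node.
Result: Valid BST


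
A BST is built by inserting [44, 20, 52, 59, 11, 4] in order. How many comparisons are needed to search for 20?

Search path for 20: 44 -> 20
Found: True
Comparisons: 2


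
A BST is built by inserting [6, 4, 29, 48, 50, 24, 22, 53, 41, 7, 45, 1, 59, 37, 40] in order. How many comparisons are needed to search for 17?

Search path for 17: 6 -> 29 -> 24 -> 22 -> 7
Found: False
Comparisons: 5


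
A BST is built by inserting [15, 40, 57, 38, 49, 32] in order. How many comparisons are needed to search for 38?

Search path for 38: 15 -> 40 -> 38
Found: True
Comparisons: 3


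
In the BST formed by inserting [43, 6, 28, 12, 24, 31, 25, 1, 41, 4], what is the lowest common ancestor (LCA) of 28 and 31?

Tree insertion order: [43, 6, 28, 12, 24, 31, 25, 1, 41, 4]
Tree (level-order array): [43, 6, None, 1, 28, None, 4, 12, 31, None, None, None, 24, None, 41, None, 25]
In a BST, the LCA of p=28, q=31 is the first node v on the
root-to-leaf path with p <= v <= q (go left if both < v, right if both > v).
Walk from root:
  at 43: both 28 and 31 < 43, go left
  at 6: both 28 and 31 > 6, go right
  at 28: 28 <= 28 <= 31, this is the LCA
LCA = 28


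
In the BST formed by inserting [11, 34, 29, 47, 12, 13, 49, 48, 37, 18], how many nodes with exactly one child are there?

Tree built from: [11, 34, 29, 47, 12, 13, 49, 48, 37, 18]
Tree (level-order array): [11, None, 34, 29, 47, 12, None, 37, 49, None, 13, None, None, 48, None, None, 18]
Rule: These are nodes with exactly 1 non-null child.
Per-node child counts:
  node 11: 1 child(ren)
  node 34: 2 child(ren)
  node 29: 1 child(ren)
  node 12: 1 child(ren)
  node 13: 1 child(ren)
  node 18: 0 child(ren)
  node 47: 2 child(ren)
  node 37: 0 child(ren)
  node 49: 1 child(ren)
  node 48: 0 child(ren)
Matching nodes: [11, 29, 12, 13, 49]
Count of nodes with exactly one child: 5


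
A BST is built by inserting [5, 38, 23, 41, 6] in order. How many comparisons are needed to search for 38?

Search path for 38: 5 -> 38
Found: True
Comparisons: 2


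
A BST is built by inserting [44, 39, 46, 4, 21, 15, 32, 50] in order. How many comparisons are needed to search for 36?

Search path for 36: 44 -> 39 -> 4 -> 21 -> 32
Found: False
Comparisons: 5


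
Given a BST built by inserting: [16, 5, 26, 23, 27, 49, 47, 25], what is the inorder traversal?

Tree insertion order: [16, 5, 26, 23, 27, 49, 47, 25]
Tree (level-order array): [16, 5, 26, None, None, 23, 27, None, 25, None, 49, None, None, 47]
Inorder traversal: [5, 16, 23, 25, 26, 27, 47, 49]


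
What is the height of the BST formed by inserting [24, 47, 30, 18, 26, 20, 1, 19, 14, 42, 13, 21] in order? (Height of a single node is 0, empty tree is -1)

Insertion order: [24, 47, 30, 18, 26, 20, 1, 19, 14, 42, 13, 21]
Tree (level-order array): [24, 18, 47, 1, 20, 30, None, None, 14, 19, 21, 26, 42, 13]
Compute height bottom-up (empty subtree = -1):
  height(13) = 1 + max(-1, -1) = 0
  height(14) = 1 + max(0, -1) = 1
  height(1) = 1 + max(-1, 1) = 2
  height(19) = 1 + max(-1, -1) = 0
  height(21) = 1 + max(-1, -1) = 0
  height(20) = 1 + max(0, 0) = 1
  height(18) = 1 + max(2, 1) = 3
  height(26) = 1 + max(-1, -1) = 0
  height(42) = 1 + max(-1, -1) = 0
  height(30) = 1 + max(0, 0) = 1
  height(47) = 1 + max(1, -1) = 2
  height(24) = 1 + max(3, 2) = 4
Height = 4


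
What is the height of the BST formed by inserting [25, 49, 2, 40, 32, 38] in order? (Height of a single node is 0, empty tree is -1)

Insertion order: [25, 49, 2, 40, 32, 38]
Tree (level-order array): [25, 2, 49, None, None, 40, None, 32, None, None, 38]
Compute height bottom-up (empty subtree = -1):
  height(2) = 1 + max(-1, -1) = 0
  height(38) = 1 + max(-1, -1) = 0
  height(32) = 1 + max(-1, 0) = 1
  height(40) = 1 + max(1, -1) = 2
  height(49) = 1 + max(2, -1) = 3
  height(25) = 1 + max(0, 3) = 4
Height = 4


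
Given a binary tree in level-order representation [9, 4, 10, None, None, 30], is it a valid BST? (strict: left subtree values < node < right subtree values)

Level-order array: [9, 4, 10, None, None, 30]
Validate using subtree bounds (lo, hi): at each node, require lo < value < hi,
then recurse left with hi=value and right with lo=value.
Preorder trace (stopping at first violation):
  at node 9 with bounds (-inf, +inf): OK
  at node 4 with bounds (-inf, 9): OK
  at node 10 with bounds (9, +inf): OK
  at node 30 with bounds (9, 10): VIOLATION
Node 30 violates its bound: not (9 < 30 < 10).
Result: Not a valid BST


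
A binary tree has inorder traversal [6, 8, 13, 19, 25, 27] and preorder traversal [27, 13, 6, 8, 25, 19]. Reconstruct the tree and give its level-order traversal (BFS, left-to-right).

Inorder:  [6, 8, 13, 19, 25, 27]
Preorder: [27, 13, 6, 8, 25, 19]
Algorithm: preorder visits root first, so consume preorder in order;
for each root, split the current inorder slice at that value into
left-subtree inorder and right-subtree inorder, then recurse.
Recursive splits:
  root=27; inorder splits into left=[6, 8, 13, 19, 25], right=[]
  root=13; inorder splits into left=[6, 8], right=[19, 25]
  root=6; inorder splits into left=[], right=[8]
  root=8; inorder splits into left=[], right=[]
  root=25; inorder splits into left=[19], right=[]
  root=19; inorder splits into left=[], right=[]
Reconstructed level-order: [27, 13, 6, 25, 8, 19]


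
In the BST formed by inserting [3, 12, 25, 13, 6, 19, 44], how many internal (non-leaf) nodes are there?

Tree built from: [3, 12, 25, 13, 6, 19, 44]
Tree (level-order array): [3, None, 12, 6, 25, None, None, 13, 44, None, 19]
Rule: An internal node has at least one child.
Per-node child counts:
  node 3: 1 child(ren)
  node 12: 2 child(ren)
  node 6: 0 child(ren)
  node 25: 2 child(ren)
  node 13: 1 child(ren)
  node 19: 0 child(ren)
  node 44: 0 child(ren)
Matching nodes: [3, 12, 25, 13]
Count of internal (non-leaf) nodes: 4


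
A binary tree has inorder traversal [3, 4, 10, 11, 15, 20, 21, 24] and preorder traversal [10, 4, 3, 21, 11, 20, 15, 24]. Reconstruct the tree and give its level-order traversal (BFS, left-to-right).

Inorder:  [3, 4, 10, 11, 15, 20, 21, 24]
Preorder: [10, 4, 3, 21, 11, 20, 15, 24]
Algorithm: preorder visits root first, so consume preorder in order;
for each root, split the current inorder slice at that value into
left-subtree inorder and right-subtree inorder, then recurse.
Recursive splits:
  root=10; inorder splits into left=[3, 4], right=[11, 15, 20, 21, 24]
  root=4; inorder splits into left=[3], right=[]
  root=3; inorder splits into left=[], right=[]
  root=21; inorder splits into left=[11, 15, 20], right=[24]
  root=11; inorder splits into left=[], right=[15, 20]
  root=20; inorder splits into left=[15], right=[]
  root=15; inorder splits into left=[], right=[]
  root=24; inorder splits into left=[], right=[]
Reconstructed level-order: [10, 4, 21, 3, 11, 24, 20, 15]


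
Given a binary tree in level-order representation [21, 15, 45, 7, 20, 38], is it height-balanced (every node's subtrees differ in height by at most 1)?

Tree (level-order array): [21, 15, 45, 7, 20, 38]
Definition: a tree is height-balanced if, at every node, |h(left) - h(right)| <= 1 (empty subtree has height -1).
Bottom-up per-node check:
  node 7: h_left=-1, h_right=-1, diff=0 [OK], height=0
  node 20: h_left=-1, h_right=-1, diff=0 [OK], height=0
  node 15: h_left=0, h_right=0, diff=0 [OK], height=1
  node 38: h_left=-1, h_right=-1, diff=0 [OK], height=0
  node 45: h_left=0, h_right=-1, diff=1 [OK], height=1
  node 21: h_left=1, h_right=1, diff=0 [OK], height=2
All nodes satisfy the balance condition.
Result: Balanced


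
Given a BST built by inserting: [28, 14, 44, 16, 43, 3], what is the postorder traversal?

Tree insertion order: [28, 14, 44, 16, 43, 3]
Tree (level-order array): [28, 14, 44, 3, 16, 43]
Postorder traversal: [3, 16, 14, 43, 44, 28]


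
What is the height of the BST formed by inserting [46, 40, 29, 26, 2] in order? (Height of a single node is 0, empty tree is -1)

Insertion order: [46, 40, 29, 26, 2]
Tree (level-order array): [46, 40, None, 29, None, 26, None, 2]
Compute height bottom-up (empty subtree = -1):
  height(2) = 1 + max(-1, -1) = 0
  height(26) = 1 + max(0, -1) = 1
  height(29) = 1 + max(1, -1) = 2
  height(40) = 1 + max(2, -1) = 3
  height(46) = 1 + max(3, -1) = 4
Height = 4


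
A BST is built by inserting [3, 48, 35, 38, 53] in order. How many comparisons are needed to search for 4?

Search path for 4: 3 -> 48 -> 35
Found: False
Comparisons: 3


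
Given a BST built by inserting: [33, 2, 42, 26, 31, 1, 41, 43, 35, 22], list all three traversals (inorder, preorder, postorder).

Tree insertion order: [33, 2, 42, 26, 31, 1, 41, 43, 35, 22]
Tree (level-order array): [33, 2, 42, 1, 26, 41, 43, None, None, 22, 31, 35]
Inorder (L, root, R): [1, 2, 22, 26, 31, 33, 35, 41, 42, 43]
Preorder (root, L, R): [33, 2, 1, 26, 22, 31, 42, 41, 35, 43]
Postorder (L, R, root): [1, 22, 31, 26, 2, 35, 41, 43, 42, 33]


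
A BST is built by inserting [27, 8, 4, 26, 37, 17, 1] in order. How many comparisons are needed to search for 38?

Search path for 38: 27 -> 37
Found: False
Comparisons: 2


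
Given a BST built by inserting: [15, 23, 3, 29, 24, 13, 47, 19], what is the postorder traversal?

Tree insertion order: [15, 23, 3, 29, 24, 13, 47, 19]
Tree (level-order array): [15, 3, 23, None, 13, 19, 29, None, None, None, None, 24, 47]
Postorder traversal: [13, 3, 19, 24, 47, 29, 23, 15]


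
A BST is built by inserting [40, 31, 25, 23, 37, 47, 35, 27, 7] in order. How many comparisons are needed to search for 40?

Search path for 40: 40
Found: True
Comparisons: 1


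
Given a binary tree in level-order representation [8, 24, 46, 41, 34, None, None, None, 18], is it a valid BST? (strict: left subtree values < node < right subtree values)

Level-order array: [8, 24, 46, 41, 34, None, None, None, 18]
Validate using subtree bounds (lo, hi): at each node, require lo < value < hi,
then recurse left with hi=value and right with lo=value.
Preorder trace (stopping at first violation):
  at node 8 with bounds (-inf, +inf): OK
  at node 24 with bounds (-inf, 8): VIOLATION
Node 24 violates its bound: not (-inf < 24 < 8).
Result: Not a valid BST


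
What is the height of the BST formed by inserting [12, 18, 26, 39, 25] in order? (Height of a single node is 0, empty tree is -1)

Insertion order: [12, 18, 26, 39, 25]
Tree (level-order array): [12, None, 18, None, 26, 25, 39]
Compute height bottom-up (empty subtree = -1):
  height(25) = 1 + max(-1, -1) = 0
  height(39) = 1 + max(-1, -1) = 0
  height(26) = 1 + max(0, 0) = 1
  height(18) = 1 + max(-1, 1) = 2
  height(12) = 1 + max(-1, 2) = 3
Height = 3


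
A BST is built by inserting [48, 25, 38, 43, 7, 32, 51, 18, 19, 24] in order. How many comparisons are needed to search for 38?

Search path for 38: 48 -> 25 -> 38
Found: True
Comparisons: 3


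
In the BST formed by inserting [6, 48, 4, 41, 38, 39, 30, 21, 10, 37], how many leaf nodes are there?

Tree built from: [6, 48, 4, 41, 38, 39, 30, 21, 10, 37]
Tree (level-order array): [6, 4, 48, None, None, 41, None, 38, None, 30, 39, 21, 37, None, None, 10]
Rule: A leaf has 0 children.
Per-node child counts:
  node 6: 2 child(ren)
  node 4: 0 child(ren)
  node 48: 1 child(ren)
  node 41: 1 child(ren)
  node 38: 2 child(ren)
  node 30: 2 child(ren)
  node 21: 1 child(ren)
  node 10: 0 child(ren)
  node 37: 0 child(ren)
  node 39: 0 child(ren)
Matching nodes: [4, 10, 37, 39]
Count of leaf nodes: 4


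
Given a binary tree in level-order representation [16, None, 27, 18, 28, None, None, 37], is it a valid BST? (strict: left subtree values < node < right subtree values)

Level-order array: [16, None, 27, 18, 28, None, None, 37]
Validate using subtree bounds (lo, hi): at each node, require lo < value < hi,
then recurse left with hi=value and right with lo=value.
Preorder trace (stopping at first violation):
  at node 16 with bounds (-inf, +inf): OK
  at node 27 with bounds (16, +inf): OK
  at node 18 with bounds (16, 27): OK
  at node 28 with bounds (27, +inf): OK
  at node 37 with bounds (27, 28): VIOLATION
Node 37 violates its bound: not (27 < 37 < 28).
Result: Not a valid BST


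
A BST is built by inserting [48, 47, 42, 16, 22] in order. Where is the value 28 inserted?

Starting tree (level order): [48, 47, None, 42, None, 16, None, None, 22]
Insertion path: 48 -> 47 -> 42 -> 16 -> 22
Result: insert 28 as right child of 22
Final tree (level order): [48, 47, None, 42, None, 16, None, None, 22, None, 28]


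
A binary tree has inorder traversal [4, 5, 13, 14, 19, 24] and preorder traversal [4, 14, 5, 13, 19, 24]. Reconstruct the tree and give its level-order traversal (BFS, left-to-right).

Inorder:  [4, 5, 13, 14, 19, 24]
Preorder: [4, 14, 5, 13, 19, 24]
Algorithm: preorder visits root first, so consume preorder in order;
for each root, split the current inorder slice at that value into
left-subtree inorder and right-subtree inorder, then recurse.
Recursive splits:
  root=4; inorder splits into left=[], right=[5, 13, 14, 19, 24]
  root=14; inorder splits into left=[5, 13], right=[19, 24]
  root=5; inorder splits into left=[], right=[13]
  root=13; inorder splits into left=[], right=[]
  root=19; inorder splits into left=[], right=[24]
  root=24; inorder splits into left=[], right=[]
Reconstructed level-order: [4, 14, 5, 19, 13, 24]


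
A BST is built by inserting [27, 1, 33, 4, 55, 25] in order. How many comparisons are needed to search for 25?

Search path for 25: 27 -> 1 -> 4 -> 25
Found: True
Comparisons: 4


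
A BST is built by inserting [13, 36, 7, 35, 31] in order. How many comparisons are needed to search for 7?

Search path for 7: 13 -> 7
Found: True
Comparisons: 2


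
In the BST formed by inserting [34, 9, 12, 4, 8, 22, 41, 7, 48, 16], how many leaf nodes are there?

Tree built from: [34, 9, 12, 4, 8, 22, 41, 7, 48, 16]
Tree (level-order array): [34, 9, 41, 4, 12, None, 48, None, 8, None, 22, None, None, 7, None, 16]
Rule: A leaf has 0 children.
Per-node child counts:
  node 34: 2 child(ren)
  node 9: 2 child(ren)
  node 4: 1 child(ren)
  node 8: 1 child(ren)
  node 7: 0 child(ren)
  node 12: 1 child(ren)
  node 22: 1 child(ren)
  node 16: 0 child(ren)
  node 41: 1 child(ren)
  node 48: 0 child(ren)
Matching nodes: [7, 16, 48]
Count of leaf nodes: 3


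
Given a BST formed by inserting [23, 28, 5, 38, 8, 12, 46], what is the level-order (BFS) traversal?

Tree insertion order: [23, 28, 5, 38, 8, 12, 46]
Tree (level-order array): [23, 5, 28, None, 8, None, 38, None, 12, None, 46]
BFS from the root, enqueuing left then right child of each popped node:
  queue [23] -> pop 23, enqueue [5, 28], visited so far: [23]
  queue [5, 28] -> pop 5, enqueue [8], visited so far: [23, 5]
  queue [28, 8] -> pop 28, enqueue [38], visited so far: [23, 5, 28]
  queue [8, 38] -> pop 8, enqueue [12], visited so far: [23, 5, 28, 8]
  queue [38, 12] -> pop 38, enqueue [46], visited so far: [23, 5, 28, 8, 38]
  queue [12, 46] -> pop 12, enqueue [none], visited so far: [23, 5, 28, 8, 38, 12]
  queue [46] -> pop 46, enqueue [none], visited so far: [23, 5, 28, 8, 38, 12, 46]
Result: [23, 5, 28, 8, 38, 12, 46]


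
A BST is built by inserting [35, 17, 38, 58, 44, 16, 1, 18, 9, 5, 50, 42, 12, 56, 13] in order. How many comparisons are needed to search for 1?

Search path for 1: 35 -> 17 -> 16 -> 1
Found: True
Comparisons: 4


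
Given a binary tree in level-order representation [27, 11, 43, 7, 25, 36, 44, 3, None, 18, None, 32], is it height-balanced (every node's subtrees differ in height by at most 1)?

Tree (level-order array): [27, 11, 43, 7, 25, 36, 44, 3, None, 18, None, 32]
Definition: a tree is height-balanced if, at every node, |h(left) - h(right)| <= 1 (empty subtree has height -1).
Bottom-up per-node check:
  node 3: h_left=-1, h_right=-1, diff=0 [OK], height=0
  node 7: h_left=0, h_right=-1, diff=1 [OK], height=1
  node 18: h_left=-1, h_right=-1, diff=0 [OK], height=0
  node 25: h_left=0, h_right=-1, diff=1 [OK], height=1
  node 11: h_left=1, h_right=1, diff=0 [OK], height=2
  node 32: h_left=-1, h_right=-1, diff=0 [OK], height=0
  node 36: h_left=0, h_right=-1, diff=1 [OK], height=1
  node 44: h_left=-1, h_right=-1, diff=0 [OK], height=0
  node 43: h_left=1, h_right=0, diff=1 [OK], height=2
  node 27: h_left=2, h_right=2, diff=0 [OK], height=3
All nodes satisfy the balance condition.
Result: Balanced
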